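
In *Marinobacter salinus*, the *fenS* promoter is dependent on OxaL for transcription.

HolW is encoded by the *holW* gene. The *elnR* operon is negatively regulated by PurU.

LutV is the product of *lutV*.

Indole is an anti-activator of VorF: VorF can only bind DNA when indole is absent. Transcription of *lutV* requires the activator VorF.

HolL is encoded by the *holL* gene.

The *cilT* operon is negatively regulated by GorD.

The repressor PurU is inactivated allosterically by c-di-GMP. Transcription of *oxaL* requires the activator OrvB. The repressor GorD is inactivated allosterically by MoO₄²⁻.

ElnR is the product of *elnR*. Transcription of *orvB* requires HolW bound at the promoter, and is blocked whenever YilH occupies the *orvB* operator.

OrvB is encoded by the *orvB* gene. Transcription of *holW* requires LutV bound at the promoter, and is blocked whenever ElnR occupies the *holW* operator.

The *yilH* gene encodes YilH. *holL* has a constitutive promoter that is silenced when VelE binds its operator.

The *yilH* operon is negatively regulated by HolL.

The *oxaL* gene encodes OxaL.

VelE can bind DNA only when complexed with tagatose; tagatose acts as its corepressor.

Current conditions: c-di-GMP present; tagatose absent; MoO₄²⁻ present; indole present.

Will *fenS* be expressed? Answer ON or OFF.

OFF

Indole is present, so VorF is inactive.
Required activator VorF is absent, so *lutV* is not transcribed.
So LutV is not produced.
c-di-GMP is present, so PurU is inactive.
With no repressor bound, *elnR* is transcribed.
So ElnR is produced and active.
With repressor ElnR bound, *holW* is not transcribed.
So HolW is not produced.
Tagatose is absent, so VelE is inactive.
With no repressor bound, *holL* is transcribed.
So HolL is produced and active.
With repressor HolL bound, *yilH* is not transcribed.
So YilH is not produced.
Required activator HolW is absent, so *orvB* is not transcribed.
So OrvB is not produced.
Required activator OrvB is absent, so *oxaL* is not transcribed.
So OxaL is not produced.
Required activator OxaL is absent, so *fenS* is not transcribed.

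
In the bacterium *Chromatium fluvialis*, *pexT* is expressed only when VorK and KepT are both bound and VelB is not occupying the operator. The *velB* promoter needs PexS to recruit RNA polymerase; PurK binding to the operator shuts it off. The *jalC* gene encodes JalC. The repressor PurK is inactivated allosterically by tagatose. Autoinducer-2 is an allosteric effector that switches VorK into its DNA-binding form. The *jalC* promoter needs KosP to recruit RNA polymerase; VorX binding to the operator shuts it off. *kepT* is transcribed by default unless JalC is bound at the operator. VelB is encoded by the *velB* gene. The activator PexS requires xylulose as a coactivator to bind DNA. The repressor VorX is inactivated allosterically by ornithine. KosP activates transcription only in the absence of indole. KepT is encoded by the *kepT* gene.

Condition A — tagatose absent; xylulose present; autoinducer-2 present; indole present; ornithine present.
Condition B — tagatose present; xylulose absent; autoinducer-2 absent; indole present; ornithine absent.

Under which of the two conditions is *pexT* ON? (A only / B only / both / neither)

A only

Condition A:
Tagatose is absent, so PurK is active.
Xylulose is present, so PexS is active.
With repressor PurK bound, *velB* is not transcribed.
So VelB is not produced.
Autoinducer-2 is present, so VorK is active.
Indole is present, so KosP is inactive.
Ornithine is present, so VorX is inactive.
Required activator KosP is absent, so *jalC* is not transcribed.
So JalC is not produced.
With no repressor bound, *kepT* is transcribed.
So KepT is produced and active.
No repressor is bound and VorK and KepT are active, so *pexT* is transcribed.
→ *pexT* is ON in A.
Condition B:
Tagatose is present, so PurK is inactive.
Xylulose is absent, so PexS is inactive.
Required activator PexS is absent, so *velB* is not transcribed.
So VelB is not produced.
Autoinducer-2 is absent, so VorK is inactive.
Indole is present, so KosP is inactive.
Ornithine is absent, so VorX is active.
With repressor VorX bound, *jalC* is not transcribed.
So JalC is not produced.
With no repressor bound, *kepT* is transcribed.
So KepT is produced and active.
Required activator VorK is absent, so *pexT* is not transcribed.
→ *pexT* is OFF in B.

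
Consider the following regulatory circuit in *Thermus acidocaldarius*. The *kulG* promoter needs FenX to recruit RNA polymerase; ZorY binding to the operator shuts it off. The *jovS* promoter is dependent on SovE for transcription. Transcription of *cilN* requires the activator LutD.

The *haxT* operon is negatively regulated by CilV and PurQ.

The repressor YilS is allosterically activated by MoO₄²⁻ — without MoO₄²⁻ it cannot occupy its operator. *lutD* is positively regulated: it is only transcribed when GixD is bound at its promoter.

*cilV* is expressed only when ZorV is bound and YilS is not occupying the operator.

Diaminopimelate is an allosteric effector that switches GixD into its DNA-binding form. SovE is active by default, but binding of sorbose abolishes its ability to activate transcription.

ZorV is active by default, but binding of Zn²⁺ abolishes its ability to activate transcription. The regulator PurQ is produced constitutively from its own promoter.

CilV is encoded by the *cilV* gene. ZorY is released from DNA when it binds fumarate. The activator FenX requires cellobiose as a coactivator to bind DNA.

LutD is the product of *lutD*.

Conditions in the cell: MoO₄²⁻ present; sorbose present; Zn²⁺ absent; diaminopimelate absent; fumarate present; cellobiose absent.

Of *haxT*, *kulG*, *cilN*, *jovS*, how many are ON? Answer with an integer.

0

Zn²⁺ is absent, so ZorV is active.
MoO₄²⁻ is present, so YilS is active.
With repressor YilS bound, *cilV* is not transcribed.
So CilV is not produced.
PurQ is produced constitutively and is active.
With repressor PurQ bound, *haxT* is not transcribed.
→ *haxT* is OFF.
Cellobiose is absent, so FenX is inactive.
Fumarate is present, so ZorY is inactive.
Required activator FenX is absent, so *kulG* is not transcribed.
→ *kulG* is OFF.
Diaminopimelate is absent, so GixD is inactive.
Required activator GixD is absent, so *lutD* is not transcribed.
So LutD is not produced.
Required activator LutD is absent, so *cilN* is not transcribed.
→ *cilN* is OFF.
Sorbose is present, so SovE is inactive.
Required activator SovE is absent, so *jovS* is not transcribed.
→ *jovS* is OFF.
0 of the 4 genes are transcribed.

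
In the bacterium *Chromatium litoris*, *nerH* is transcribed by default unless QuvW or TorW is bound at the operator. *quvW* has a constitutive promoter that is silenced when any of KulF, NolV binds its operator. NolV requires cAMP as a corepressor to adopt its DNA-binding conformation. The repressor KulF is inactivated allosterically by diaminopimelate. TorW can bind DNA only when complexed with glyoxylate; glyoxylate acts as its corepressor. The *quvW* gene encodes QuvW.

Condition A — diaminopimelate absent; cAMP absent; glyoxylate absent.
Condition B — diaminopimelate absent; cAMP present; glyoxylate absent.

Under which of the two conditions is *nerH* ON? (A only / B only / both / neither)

Condition A:
Diaminopimelate is absent, so KulF is active.
cAMP is absent, so NolV is inactive.
With repressor KulF bound, *quvW* is not transcribed.
So QuvW is not produced.
Glyoxylate is absent, so TorW is inactive.
With no repressor bound, *nerH* is transcribed.
→ *nerH* is ON in A.
Condition B:
Diaminopimelate is absent, so KulF is active.
cAMP is present, so NolV is active.
With repressor KulF bound, *quvW* is not transcribed.
So QuvW is not produced.
Glyoxylate is absent, so TorW is inactive.
With no repressor bound, *nerH* is transcribed.
→ *nerH* is ON in B.

both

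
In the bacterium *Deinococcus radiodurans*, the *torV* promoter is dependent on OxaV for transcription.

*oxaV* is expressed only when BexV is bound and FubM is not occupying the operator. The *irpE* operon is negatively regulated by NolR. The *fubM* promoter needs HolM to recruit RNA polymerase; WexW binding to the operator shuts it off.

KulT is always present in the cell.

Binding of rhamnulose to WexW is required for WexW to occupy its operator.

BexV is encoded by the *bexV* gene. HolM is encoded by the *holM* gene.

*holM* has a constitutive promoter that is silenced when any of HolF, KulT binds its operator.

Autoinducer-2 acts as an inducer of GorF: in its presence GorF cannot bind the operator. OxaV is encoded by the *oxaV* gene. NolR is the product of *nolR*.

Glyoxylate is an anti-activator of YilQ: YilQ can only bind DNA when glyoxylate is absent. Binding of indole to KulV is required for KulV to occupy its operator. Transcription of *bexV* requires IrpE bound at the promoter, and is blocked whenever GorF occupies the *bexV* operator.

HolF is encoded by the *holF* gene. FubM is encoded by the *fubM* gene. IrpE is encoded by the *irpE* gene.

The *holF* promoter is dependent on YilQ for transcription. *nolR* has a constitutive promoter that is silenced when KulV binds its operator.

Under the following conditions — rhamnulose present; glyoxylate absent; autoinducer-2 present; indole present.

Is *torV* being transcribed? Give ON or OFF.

ON

Glyoxylate is absent, so YilQ is active.
No repressor is bound and YilQ is active, so *holF* is transcribed.
So HolF is produced and active.
KulT is produced constitutively and is active.
With repressor HolF bound, *holM* is not transcribed.
So HolM is not produced.
Rhamnulose is present, so WexW is active.
With repressor WexW bound, *fubM* is not transcribed.
So FubM is not produced.
Autoinducer-2 is present, so GorF is inactive.
Indole is present, so KulV is active.
With repressor KulV bound, *nolR* is not transcribed.
So NolR is not produced.
With no repressor bound, *irpE* is transcribed.
So IrpE is produced and active.
No repressor is bound and IrpE is active, so *bexV* is transcribed.
So BexV is produced and active.
No repressor is bound and BexV is active, so *oxaV* is transcribed.
So OxaV is produced and active.
No repressor is bound and OxaV is active, so *torV* is transcribed.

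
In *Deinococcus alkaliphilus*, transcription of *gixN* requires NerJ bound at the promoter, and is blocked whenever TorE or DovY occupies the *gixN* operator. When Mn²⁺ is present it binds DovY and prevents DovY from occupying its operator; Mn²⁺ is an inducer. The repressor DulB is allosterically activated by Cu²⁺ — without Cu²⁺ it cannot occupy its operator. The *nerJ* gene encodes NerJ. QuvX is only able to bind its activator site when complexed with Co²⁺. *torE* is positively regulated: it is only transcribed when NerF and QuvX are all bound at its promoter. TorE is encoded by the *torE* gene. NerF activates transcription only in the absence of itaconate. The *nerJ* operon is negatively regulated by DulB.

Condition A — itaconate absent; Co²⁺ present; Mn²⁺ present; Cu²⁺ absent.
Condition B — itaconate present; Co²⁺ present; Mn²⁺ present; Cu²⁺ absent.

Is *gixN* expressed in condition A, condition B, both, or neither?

Condition A:
Itaconate is absent, so NerF is active.
Co²⁺ is present, so QuvX is active.
No repressor is bound and NerF and QuvX are active, so *torE* is transcribed.
So TorE is produced and active.
Mn²⁺ is present, so DovY is inactive.
Cu²⁺ is absent, so DulB is inactive.
With no repressor bound, *nerJ* is transcribed.
So NerJ is produced and active.
With repressor TorE bound, *gixN* is not transcribed.
→ *gixN* is OFF in A.
Condition B:
Itaconate is present, so NerF is inactive.
Co²⁺ is present, so QuvX is active.
Required activator NerF is absent, so *torE* is not transcribed.
So TorE is not produced.
Mn²⁺ is present, so DovY is inactive.
Cu²⁺ is absent, so DulB is inactive.
With no repressor bound, *nerJ* is transcribed.
So NerJ is produced and active.
No repressor is bound and NerJ is active, so *gixN* is transcribed.
→ *gixN* is ON in B.

B only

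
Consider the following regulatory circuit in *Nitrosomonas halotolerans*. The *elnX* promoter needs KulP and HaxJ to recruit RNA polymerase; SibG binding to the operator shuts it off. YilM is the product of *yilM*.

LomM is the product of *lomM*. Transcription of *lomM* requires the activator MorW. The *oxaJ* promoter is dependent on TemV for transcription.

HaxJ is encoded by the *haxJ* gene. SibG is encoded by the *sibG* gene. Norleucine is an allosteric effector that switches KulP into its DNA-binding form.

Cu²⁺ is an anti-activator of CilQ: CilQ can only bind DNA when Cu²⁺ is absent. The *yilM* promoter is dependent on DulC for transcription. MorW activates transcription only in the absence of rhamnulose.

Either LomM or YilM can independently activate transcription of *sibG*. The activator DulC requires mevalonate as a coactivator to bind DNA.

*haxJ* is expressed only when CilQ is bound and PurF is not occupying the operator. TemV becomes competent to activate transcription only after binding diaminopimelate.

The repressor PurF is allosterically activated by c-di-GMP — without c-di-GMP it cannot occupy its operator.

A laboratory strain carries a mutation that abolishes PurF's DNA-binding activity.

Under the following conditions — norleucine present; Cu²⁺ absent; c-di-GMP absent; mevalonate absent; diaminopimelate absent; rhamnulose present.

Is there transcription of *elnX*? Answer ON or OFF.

Norleucine is present, so KulP is active.
Cu²⁺ is absent, so CilQ is active.
PurF is non-functional in this strain, so it has no effect.
No repressor is bound and CilQ is active, so *haxJ* is transcribed.
So HaxJ is produced and active.
Rhamnulose is present, so MorW is inactive.
Required activator MorW is absent, so *lomM* is not transcribed.
So LomM is not produced.
Mevalonate is absent, so DulC is inactive.
Required activator DulC is absent, so *yilM* is not transcribed.
So YilM is not produced.
No activator is available at the *sibG* promoter, so *sibG* is not transcribed.
So SibG is not produced.
No repressor is bound and KulP and HaxJ are active, so *elnX* is transcribed.

ON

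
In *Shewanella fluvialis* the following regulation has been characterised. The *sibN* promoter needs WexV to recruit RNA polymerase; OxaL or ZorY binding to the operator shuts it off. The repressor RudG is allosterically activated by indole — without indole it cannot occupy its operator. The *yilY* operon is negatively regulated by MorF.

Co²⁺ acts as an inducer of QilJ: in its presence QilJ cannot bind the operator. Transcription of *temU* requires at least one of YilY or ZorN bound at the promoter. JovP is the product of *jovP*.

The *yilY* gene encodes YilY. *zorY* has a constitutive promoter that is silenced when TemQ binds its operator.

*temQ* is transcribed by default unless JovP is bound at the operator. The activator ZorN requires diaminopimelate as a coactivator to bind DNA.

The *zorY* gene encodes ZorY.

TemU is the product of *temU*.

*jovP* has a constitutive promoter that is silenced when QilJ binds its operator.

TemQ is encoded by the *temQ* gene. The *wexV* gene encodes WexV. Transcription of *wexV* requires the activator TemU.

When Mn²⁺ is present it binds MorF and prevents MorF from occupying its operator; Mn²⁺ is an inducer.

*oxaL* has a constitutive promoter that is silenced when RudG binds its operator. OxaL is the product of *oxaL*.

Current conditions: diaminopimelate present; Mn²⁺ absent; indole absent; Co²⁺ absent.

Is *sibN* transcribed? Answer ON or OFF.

OFF

Indole is absent, so RudG is inactive.
With no repressor bound, *oxaL* is transcribed.
So OxaL is produced and active.
Mn²⁺ is absent, so MorF is active.
With repressor MorF bound, *yilY* is not transcribed.
So YilY is not produced.
Diaminopimelate is present, so ZorN is active.
Activator ZorN is present, so *temU* is transcribed.
So TemU is produced and active.
No repressor is bound and TemU is active, so *wexV* is transcribed.
So WexV is produced and active.
Co²⁺ is absent, so QilJ is active.
With repressor QilJ bound, *jovP* is not transcribed.
So JovP is not produced.
With no repressor bound, *temQ* is transcribed.
So TemQ is produced and active.
With repressor TemQ bound, *zorY* is not transcribed.
So ZorY is not produced.
With repressor OxaL bound, *sibN* is not transcribed.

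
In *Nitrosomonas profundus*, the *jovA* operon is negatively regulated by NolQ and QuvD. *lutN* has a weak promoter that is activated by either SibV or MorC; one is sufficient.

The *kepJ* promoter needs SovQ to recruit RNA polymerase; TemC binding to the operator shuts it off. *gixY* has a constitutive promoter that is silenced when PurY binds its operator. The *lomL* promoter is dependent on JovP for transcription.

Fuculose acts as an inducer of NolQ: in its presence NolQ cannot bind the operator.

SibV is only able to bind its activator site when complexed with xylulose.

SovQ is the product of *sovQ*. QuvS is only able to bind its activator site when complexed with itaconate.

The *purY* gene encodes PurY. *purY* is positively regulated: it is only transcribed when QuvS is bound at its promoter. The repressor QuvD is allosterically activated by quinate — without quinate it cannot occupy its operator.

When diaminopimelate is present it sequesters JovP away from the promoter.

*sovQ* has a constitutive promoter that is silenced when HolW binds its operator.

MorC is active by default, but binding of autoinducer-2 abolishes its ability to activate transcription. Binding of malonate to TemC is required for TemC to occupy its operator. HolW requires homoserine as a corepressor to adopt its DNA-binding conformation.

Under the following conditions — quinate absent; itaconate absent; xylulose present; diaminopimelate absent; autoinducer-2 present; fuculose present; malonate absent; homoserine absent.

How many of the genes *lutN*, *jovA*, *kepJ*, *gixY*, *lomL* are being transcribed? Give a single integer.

Xylulose is present, so SibV is active.
Autoinducer-2 is present, so MorC is inactive.
Activator SibV is present, so *lutN* is transcribed.
→ *lutN* is ON.
Fuculose is present, so NolQ is inactive.
Quinate is absent, so QuvD is inactive.
With no repressor bound, *jovA* is transcribed.
→ *jovA* is ON.
Homoserine is absent, so HolW is inactive.
With no repressor bound, *sovQ* is transcribed.
So SovQ is produced and active.
Malonate is absent, so TemC is inactive.
No repressor is bound and SovQ is active, so *kepJ* is transcribed.
→ *kepJ* is ON.
Itaconate is absent, so QuvS is inactive.
Required activator QuvS is absent, so *purY* is not transcribed.
So PurY is not produced.
With no repressor bound, *gixY* is transcribed.
→ *gixY* is ON.
Diaminopimelate is absent, so JovP is active.
No repressor is bound and JovP is active, so *lomL* is transcribed.
→ *lomL* is ON.
5 of the 5 genes are transcribed.

5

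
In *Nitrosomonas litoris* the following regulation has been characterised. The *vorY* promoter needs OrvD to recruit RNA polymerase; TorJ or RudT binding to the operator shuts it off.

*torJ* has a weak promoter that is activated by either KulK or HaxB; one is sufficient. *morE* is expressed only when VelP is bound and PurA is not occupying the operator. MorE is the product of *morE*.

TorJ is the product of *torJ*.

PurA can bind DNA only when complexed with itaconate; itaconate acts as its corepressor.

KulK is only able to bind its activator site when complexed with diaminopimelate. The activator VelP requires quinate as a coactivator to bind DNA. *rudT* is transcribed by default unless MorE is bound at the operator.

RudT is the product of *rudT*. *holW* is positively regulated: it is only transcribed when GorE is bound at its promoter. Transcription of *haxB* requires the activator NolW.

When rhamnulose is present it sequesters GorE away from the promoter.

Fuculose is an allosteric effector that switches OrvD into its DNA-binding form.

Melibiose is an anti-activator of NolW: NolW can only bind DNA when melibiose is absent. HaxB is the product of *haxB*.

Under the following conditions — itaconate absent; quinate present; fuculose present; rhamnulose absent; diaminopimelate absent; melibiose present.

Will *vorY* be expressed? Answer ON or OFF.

ON

Diaminopimelate is absent, so KulK is inactive.
Melibiose is present, so NolW is inactive.
Required activator NolW is absent, so *haxB* is not transcribed.
So HaxB is not produced.
No activator is available at the *torJ* promoter, so *torJ* is not transcribed.
So TorJ is not produced.
Fuculose is present, so OrvD is active.
Itaconate is absent, so PurA is inactive.
Quinate is present, so VelP is active.
No repressor is bound and VelP is active, so *morE* is transcribed.
So MorE is produced and active.
With repressor MorE bound, *rudT* is not transcribed.
So RudT is not produced.
No repressor is bound and OrvD is active, so *vorY* is transcribed.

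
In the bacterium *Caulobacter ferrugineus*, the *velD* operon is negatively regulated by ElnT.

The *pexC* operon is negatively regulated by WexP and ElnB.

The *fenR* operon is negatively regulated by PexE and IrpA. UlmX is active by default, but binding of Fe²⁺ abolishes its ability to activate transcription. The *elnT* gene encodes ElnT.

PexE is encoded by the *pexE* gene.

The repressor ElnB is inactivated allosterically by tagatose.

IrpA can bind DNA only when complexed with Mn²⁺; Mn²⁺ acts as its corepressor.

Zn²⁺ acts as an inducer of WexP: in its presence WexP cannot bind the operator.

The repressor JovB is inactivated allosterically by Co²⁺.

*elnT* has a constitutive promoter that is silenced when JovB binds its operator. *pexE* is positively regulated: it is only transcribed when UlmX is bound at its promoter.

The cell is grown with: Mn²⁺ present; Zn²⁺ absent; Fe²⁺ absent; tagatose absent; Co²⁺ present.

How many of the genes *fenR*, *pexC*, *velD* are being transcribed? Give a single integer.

0

Fe²⁺ is absent, so UlmX is active.
No repressor is bound and UlmX is active, so *pexE* is transcribed.
So PexE is produced and active.
Mn²⁺ is present, so IrpA is active.
With repressor PexE bound, *fenR* is not transcribed.
→ *fenR* is OFF.
Zn²⁺ is absent, so WexP is active.
Tagatose is absent, so ElnB is active.
With repressor WexP bound, *pexC* is not transcribed.
→ *pexC* is OFF.
Co²⁺ is present, so JovB is inactive.
With no repressor bound, *elnT* is transcribed.
So ElnT is produced and active.
With repressor ElnT bound, *velD* is not transcribed.
→ *velD* is OFF.
0 of the 3 genes are transcribed.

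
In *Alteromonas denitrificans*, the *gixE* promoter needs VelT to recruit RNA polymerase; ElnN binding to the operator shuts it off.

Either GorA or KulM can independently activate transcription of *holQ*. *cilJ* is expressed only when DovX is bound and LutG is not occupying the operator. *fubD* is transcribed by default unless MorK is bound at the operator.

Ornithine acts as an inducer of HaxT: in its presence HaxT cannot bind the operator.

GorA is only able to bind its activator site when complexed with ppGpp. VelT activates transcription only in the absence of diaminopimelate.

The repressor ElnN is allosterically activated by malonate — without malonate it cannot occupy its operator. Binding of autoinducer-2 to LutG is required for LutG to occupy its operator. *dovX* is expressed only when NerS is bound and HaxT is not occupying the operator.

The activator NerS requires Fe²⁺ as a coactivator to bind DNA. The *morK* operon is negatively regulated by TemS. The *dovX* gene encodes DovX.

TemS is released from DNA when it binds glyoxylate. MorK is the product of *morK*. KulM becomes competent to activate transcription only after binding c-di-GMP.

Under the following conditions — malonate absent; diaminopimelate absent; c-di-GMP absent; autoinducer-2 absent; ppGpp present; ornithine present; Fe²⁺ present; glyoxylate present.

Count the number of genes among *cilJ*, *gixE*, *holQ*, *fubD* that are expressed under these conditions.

Ornithine is present, so HaxT is inactive.
Fe²⁺ is present, so NerS is active.
No repressor is bound and NerS is active, so *dovX* is transcribed.
So DovX is produced and active.
Autoinducer-2 is absent, so LutG is inactive.
No repressor is bound and DovX is active, so *cilJ* is transcribed.
→ *cilJ* is ON.
Malonate is absent, so ElnN is inactive.
Diaminopimelate is absent, so VelT is active.
No repressor is bound and VelT is active, so *gixE* is transcribed.
→ *gixE* is ON.
ppGpp is present, so GorA is active.
c-di-GMP is absent, so KulM is inactive.
Activator GorA is present, so *holQ* is transcribed.
→ *holQ* is ON.
Glyoxylate is present, so TemS is inactive.
With no repressor bound, *morK* is transcribed.
So MorK is produced and active.
With repressor MorK bound, *fubD* is not transcribed.
→ *fubD* is OFF.
3 of the 4 genes are transcribed.

3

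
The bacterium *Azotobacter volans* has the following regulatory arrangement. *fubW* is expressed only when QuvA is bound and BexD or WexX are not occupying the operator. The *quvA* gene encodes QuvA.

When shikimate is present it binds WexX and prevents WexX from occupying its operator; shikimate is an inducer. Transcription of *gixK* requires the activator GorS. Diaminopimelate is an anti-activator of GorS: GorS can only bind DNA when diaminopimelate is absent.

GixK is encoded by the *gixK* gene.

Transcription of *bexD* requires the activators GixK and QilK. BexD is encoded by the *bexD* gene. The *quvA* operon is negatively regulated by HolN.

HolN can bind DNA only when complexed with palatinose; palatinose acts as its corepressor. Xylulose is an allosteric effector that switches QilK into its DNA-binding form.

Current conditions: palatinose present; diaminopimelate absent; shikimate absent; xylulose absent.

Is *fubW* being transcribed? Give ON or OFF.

OFF

Diaminopimelate is absent, so GorS is active.
No repressor is bound and GorS is active, so *gixK* is transcribed.
So GixK is produced and active.
Xylulose is absent, so QilK is inactive.
Required activator QilK is absent, so *bexD* is not transcribed.
So BexD is not produced.
Palatinose is present, so HolN is active.
With repressor HolN bound, *quvA* is not transcribed.
So QuvA is not produced.
Shikimate is absent, so WexX is active.
With repressor WexX bound, *fubW* is not transcribed.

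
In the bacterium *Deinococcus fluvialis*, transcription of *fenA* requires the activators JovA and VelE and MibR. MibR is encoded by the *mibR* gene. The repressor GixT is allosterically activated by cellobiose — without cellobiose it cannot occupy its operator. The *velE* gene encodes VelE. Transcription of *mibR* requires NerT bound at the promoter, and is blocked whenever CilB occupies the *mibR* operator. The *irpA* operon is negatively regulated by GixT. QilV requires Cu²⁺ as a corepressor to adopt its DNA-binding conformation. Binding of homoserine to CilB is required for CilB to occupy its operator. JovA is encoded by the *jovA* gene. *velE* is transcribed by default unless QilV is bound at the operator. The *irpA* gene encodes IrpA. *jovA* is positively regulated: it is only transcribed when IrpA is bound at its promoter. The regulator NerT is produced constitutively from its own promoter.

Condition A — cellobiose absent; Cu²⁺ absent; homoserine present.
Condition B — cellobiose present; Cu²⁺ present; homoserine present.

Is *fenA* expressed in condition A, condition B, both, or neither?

Condition A:
Cellobiose is absent, so GixT is inactive.
With no repressor bound, *irpA* is transcribed.
So IrpA is produced and active.
No repressor is bound and IrpA is active, so *jovA* is transcribed.
So JovA is produced and active.
Cu²⁺ is absent, so QilV is inactive.
With no repressor bound, *velE* is transcribed.
So VelE is produced and active.
Homoserine is present, so CilB is active.
NerT is produced constitutively and is active.
With repressor CilB bound, *mibR* is not transcribed.
So MibR is not produced.
Required activator MibR is absent, so *fenA* is not transcribed.
→ *fenA* is OFF in A.
Condition B:
Cellobiose is present, so GixT is active.
With repressor GixT bound, *irpA* is not transcribed.
So IrpA is not produced.
Required activator IrpA is absent, so *jovA* is not transcribed.
So JovA is not produced.
Cu²⁺ is present, so QilV is active.
With repressor QilV bound, *velE* is not transcribed.
So VelE is not produced.
Homoserine is present, so CilB is active.
NerT is produced constitutively and is active.
With repressor CilB bound, *mibR* is not transcribed.
So MibR is not produced.
Required activator JovA is absent, so *fenA* is not transcribed.
→ *fenA* is OFF in B.

neither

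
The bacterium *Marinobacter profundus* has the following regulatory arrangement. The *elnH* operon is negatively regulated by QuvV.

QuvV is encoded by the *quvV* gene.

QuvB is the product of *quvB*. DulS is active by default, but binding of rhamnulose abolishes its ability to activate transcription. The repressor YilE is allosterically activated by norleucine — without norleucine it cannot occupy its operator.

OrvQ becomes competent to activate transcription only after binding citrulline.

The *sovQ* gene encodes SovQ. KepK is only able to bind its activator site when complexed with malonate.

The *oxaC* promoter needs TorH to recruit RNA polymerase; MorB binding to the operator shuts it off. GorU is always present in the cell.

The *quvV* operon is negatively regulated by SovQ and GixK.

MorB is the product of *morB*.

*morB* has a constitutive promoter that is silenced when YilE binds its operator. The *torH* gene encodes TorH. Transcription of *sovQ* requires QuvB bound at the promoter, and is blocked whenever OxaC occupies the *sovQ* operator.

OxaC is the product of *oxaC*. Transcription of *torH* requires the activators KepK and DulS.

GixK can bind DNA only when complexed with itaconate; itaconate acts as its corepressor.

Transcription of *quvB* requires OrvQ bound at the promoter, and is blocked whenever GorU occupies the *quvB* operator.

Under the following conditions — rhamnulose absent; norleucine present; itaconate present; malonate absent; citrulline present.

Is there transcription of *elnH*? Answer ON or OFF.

ON

Norleucine is present, so YilE is active.
With repressor YilE bound, *morB* is not transcribed.
So MorB is not produced.
Malonate is absent, so KepK is inactive.
Rhamnulose is absent, so DulS is active.
Required activator KepK is absent, so *torH* is not transcribed.
So TorH is not produced.
Required activator TorH is absent, so *oxaC* is not transcribed.
So OxaC is not produced.
GorU is produced constitutively and is active.
Citrulline is present, so OrvQ is active.
With repressor GorU bound, *quvB* is not transcribed.
So QuvB is not produced.
Required activator QuvB is absent, so *sovQ* is not transcribed.
So SovQ is not produced.
Itaconate is present, so GixK is active.
With repressor GixK bound, *quvV* is not transcribed.
So QuvV is not produced.
With no repressor bound, *elnH* is transcribed.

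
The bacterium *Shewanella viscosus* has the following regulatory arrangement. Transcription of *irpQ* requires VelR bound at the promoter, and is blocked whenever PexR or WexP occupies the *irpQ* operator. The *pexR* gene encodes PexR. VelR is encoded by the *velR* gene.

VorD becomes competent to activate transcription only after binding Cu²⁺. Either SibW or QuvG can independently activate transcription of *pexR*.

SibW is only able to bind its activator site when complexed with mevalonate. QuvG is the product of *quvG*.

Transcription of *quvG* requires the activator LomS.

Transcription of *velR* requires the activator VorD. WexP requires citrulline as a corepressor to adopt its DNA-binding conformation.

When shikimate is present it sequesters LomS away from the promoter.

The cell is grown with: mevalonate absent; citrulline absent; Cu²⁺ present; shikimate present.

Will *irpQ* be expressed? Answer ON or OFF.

ON

Mevalonate is absent, so SibW is inactive.
Shikimate is present, so LomS is inactive.
Required activator LomS is absent, so *quvG* is not transcribed.
So QuvG is not produced.
No activator is available at the *pexR* promoter, so *pexR* is not transcribed.
So PexR is not produced.
Cu²⁺ is present, so VorD is active.
No repressor is bound and VorD is active, so *velR* is transcribed.
So VelR is produced and active.
Citrulline is absent, so WexP is inactive.
No repressor is bound and VelR is active, so *irpQ* is transcribed.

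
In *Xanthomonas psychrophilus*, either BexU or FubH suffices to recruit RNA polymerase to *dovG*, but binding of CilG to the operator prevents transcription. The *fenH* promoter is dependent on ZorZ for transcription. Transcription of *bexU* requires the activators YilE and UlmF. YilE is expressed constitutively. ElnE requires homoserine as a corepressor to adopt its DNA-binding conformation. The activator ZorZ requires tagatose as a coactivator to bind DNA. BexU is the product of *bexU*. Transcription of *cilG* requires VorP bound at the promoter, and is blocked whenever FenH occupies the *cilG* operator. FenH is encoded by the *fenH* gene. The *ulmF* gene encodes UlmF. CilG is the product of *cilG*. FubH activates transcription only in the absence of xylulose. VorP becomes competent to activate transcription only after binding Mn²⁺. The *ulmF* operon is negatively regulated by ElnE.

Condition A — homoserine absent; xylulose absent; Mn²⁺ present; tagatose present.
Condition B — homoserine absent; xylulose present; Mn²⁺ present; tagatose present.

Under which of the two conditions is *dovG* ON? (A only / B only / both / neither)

Condition A:
YilE is produced constitutively and is active.
Homoserine is absent, so ElnE is inactive.
With no repressor bound, *ulmF* is transcribed.
So UlmF is produced and active.
No repressor is bound and YilE and UlmF are active, so *bexU* is transcribed.
So BexU is produced and active.
Xylulose is absent, so FubH is active.
Mn²⁺ is present, so VorP is active.
Tagatose is present, so ZorZ is active.
No repressor is bound and ZorZ is active, so *fenH* is transcribed.
So FenH is produced and active.
With repressor FenH bound, *cilG* is not transcribed.
So CilG is not produced.
Activator BexU is present, so *dovG* is transcribed.
→ *dovG* is ON in A.
Condition B:
YilE is produced constitutively and is active.
Homoserine is absent, so ElnE is inactive.
With no repressor bound, *ulmF* is transcribed.
So UlmF is produced and active.
No repressor is bound and YilE and UlmF are active, so *bexU* is transcribed.
So BexU is produced and active.
Xylulose is present, so FubH is inactive.
Mn²⁺ is present, so VorP is active.
Tagatose is present, so ZorZ is active.
No repressor is bound and ZorZ is active, so *fenH* is transcribed.
So FenH is produced and active.
With repressor FenH bound, *cilG* is not transcribed.
So CilG is not produced.
Activator BexU is present, so *dovG* is transcribed.
→ *dovG* is ON in B.

both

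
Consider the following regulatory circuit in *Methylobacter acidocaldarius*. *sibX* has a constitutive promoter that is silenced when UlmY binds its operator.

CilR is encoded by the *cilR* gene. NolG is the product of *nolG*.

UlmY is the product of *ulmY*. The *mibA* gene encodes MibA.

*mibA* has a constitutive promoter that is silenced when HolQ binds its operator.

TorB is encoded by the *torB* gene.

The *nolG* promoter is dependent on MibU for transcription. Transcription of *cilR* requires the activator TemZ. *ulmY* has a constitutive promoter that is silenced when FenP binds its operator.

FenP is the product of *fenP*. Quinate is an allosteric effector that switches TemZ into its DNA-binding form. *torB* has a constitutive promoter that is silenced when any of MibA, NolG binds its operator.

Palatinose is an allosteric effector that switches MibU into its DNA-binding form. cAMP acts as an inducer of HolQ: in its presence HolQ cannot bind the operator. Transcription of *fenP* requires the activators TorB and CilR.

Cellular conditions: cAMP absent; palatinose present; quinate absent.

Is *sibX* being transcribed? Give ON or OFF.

OFF

cAMP is absent, so HolQ is active.
With repressor HolQ bound, *mibA* is not transcribed.
So MibA is not produced.
Palatinose is present, so MibU is active.
No repressor is bound and MibU is active, so *nolG* is transcribed.
So NolG is produced and active.
With repressor NolG bound, *torB* is not transcribed.
So TorB is not produced.
Quinate is absent, so TemZ is inactive.
Required activator TemZ is absent, so *cilR* is not transcribed.
So CilR is not produced.
Required activator TorB is absent, so *fenP* is not transcribed.
So FenP is not produced.
With no repressor bound, *ulmY* is transcribed.
So UlmY is produced and active.
With repressor UlmY bound, *sibX* is not transcribed.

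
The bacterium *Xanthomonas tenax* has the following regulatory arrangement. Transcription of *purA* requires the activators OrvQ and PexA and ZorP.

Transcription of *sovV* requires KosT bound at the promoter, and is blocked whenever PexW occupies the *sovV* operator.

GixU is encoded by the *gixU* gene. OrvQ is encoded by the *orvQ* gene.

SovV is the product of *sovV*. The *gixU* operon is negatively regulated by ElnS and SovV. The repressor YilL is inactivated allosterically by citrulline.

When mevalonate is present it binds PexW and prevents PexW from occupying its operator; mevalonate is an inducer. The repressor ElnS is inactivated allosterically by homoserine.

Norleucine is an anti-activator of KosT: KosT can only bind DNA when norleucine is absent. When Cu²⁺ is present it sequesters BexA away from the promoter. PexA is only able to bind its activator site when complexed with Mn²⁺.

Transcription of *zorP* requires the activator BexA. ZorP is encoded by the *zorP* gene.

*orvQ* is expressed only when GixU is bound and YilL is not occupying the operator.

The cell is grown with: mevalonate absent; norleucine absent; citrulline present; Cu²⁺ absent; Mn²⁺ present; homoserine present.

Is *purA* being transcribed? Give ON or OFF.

Homoserine is present, so ElnS is inactive.
Norleucine is absent, so KosT is active.
Mevalonate is absent, so PexW is active.
With repressor PexW bound, *sovV* is not transcribed.
So SovV is not produced.
With no repressor bound, *gixU* is transcribed.
So GixU is produced and active.
Citrulline is present, so YilL is inactive.
No repressor is bound and GixU is active, so *orvQ* is transcribed.
So OrvQ is produced and active.
Mn²⁺ is present, so PexA is active.
Cu²⁺ is absent, so BexA is active.
No repressor is bound and BexA is active, so *zorP* is transcribed.
So ZorP is produced and active.
No repressor is bound and OrvQ and PexA and ZorP are active, so *purA* is transcribed.

ON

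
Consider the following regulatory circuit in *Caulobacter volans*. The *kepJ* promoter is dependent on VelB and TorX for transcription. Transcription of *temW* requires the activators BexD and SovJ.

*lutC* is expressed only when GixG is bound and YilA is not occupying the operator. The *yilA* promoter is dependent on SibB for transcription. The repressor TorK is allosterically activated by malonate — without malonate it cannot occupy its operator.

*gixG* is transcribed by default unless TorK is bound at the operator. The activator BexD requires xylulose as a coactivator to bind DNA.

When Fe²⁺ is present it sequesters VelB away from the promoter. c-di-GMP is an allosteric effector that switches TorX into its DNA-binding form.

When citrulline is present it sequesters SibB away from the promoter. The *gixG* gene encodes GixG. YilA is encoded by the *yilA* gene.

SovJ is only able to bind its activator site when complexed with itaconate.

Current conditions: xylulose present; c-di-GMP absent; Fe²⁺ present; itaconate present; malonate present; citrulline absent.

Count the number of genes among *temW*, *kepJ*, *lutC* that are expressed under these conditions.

1

Xylulose is present, so BexD is active.
Itaconate is present, so SovJ is active.
No repressor is bound and BexD and SovJ are active, so *temW* is transcribed.
→ *temW* is ON.
Fe²⁺ is present, so VelB is inactive.
c-di-GMP is absent, so TorX is inactive.
Required activator VelB is absent, so *kepJ* is not transcribed.
→ *kepJ* is OFF.
Malonate is present, so TorK is active.
With repressor TorK bound, *gixG* is not transcribed.
So GixG is not produced.
Citrulline is absent, so SibB is active.
No repressor is bound and SibB is active, so *yilA* is transcribed.
So YilA is produced and active.
With repressor YilA bound, *lutC* is not transcribed.
→ *lutC* is OFF.
1 of the 3 genes is transcribed.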